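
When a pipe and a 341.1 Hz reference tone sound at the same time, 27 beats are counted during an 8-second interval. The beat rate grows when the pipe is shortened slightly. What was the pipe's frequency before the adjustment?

Beat frequency = 27/8 = 3.375 Hz.
|f − 341.1| = 3.375, so the pipe was at either 337.725 Hz or 344.475 Hz.
A shorter pipe has a higher fundamental; the adjustment raises the pipe's frequency.
The beat rate rose, so the adjustment moved the pipe further from 341.1 Hz — it was already above the reference.

344.475 Hz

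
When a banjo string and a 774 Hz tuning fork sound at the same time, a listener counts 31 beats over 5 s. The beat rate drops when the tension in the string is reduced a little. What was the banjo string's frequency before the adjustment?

Beat frequency = 31/5 = 6.2 Hz.
|f − 774| = 6.2, so the banjo string was at either 767.8 Hz or 780.2 Hz.
Lower tension means lower frequency; the adjustment lowers the banjo string's frequency.
The beat rate fell, so the adjustment moved the banjo string toward 774 Hz — it must have started above the reference.

780.2 Hz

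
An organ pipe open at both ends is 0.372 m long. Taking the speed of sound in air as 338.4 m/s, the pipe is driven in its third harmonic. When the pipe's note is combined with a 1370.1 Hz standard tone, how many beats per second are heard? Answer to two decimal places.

Open pipe: f_n = n·v/(2L) = 3·338.4/(2·0.372) = 1364.5161 Hz.
f_beat = |1364.5161 − 1370.1| = 5.58 Hz.

5.58 Hz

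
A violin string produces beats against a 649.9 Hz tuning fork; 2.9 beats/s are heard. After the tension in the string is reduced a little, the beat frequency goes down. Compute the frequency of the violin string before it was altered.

|f − 649.9| = 2.9, so the violin string was at either 647 Hz or 652.8 Hz.
Lower tension means lower frequency; the adjustment lowers the violin string's frequency.
The beat rate fell, so the adjustment moved the violin string toward 649.9 Hz — it must have started above the reference.

652.8 Hz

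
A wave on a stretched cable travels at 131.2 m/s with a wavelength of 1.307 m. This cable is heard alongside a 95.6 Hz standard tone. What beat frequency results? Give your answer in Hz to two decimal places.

Source frequency f = v/λ = 131.2/1.307 = 100.3826 Hz.
f_beat = |100.3826 − 95.6| = 4.78 Hz.

4.78 Hz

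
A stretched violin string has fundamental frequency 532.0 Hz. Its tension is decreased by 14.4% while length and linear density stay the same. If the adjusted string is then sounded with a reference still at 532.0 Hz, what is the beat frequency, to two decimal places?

For a string, f ∝ √T, so the new frequency is 532.0·√0.856 = 492.2078 Hz.
f_beat = |492.2078 − 532.0| = 39.79 Hz.

39.79 Hz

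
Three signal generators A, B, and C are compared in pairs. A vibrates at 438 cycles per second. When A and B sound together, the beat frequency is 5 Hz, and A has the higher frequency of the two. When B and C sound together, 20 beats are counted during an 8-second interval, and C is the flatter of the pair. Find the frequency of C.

430.5 Hz

B is below A, so f_B = 438 − 5 = 433 Hz.
B–C: Beat frequency = 20/8 = 2.5 Hz.
C is below B, so f_C = 433 − 2.5 = 430.5 Hz.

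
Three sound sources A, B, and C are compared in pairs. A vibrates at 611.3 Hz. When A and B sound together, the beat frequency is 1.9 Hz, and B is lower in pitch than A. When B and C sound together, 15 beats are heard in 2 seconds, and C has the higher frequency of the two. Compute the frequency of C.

B is below A, so f_B = 611.3 − 1.9 = 609.4 Hz.
B–C: Beat frequency = 15/2 = 7.5 Hz.
C is above B, so f_C = 609.4 + 7.5 = 616.9 Hz.

616.9 Hz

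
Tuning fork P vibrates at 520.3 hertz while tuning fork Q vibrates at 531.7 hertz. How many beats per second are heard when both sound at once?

Beats arise from superposition of two nearby frequencies; the beat rate is |f₁ − f₂|.
|520.3 − 531.7| = 11.4 Hz.

11.4 Hz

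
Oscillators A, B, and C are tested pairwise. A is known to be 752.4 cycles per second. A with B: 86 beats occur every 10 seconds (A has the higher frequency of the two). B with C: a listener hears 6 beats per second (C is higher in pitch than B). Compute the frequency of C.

A–B: Beat frequency = 86/10 = 8.6 Hz.
B is below A, so f_B = 752.4 − 8.6 = 743.8 Hz.
C is above B, so f_C = 743.8 + 6 = 749.8 Hz.

749.8 Hz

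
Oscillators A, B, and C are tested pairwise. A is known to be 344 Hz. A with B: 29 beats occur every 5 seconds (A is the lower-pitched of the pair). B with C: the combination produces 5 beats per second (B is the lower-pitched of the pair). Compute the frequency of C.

354.8 Hz

A–B: Beat frequency = 29/5 = 5.8 Hz.
B is above A, so f_B = 344 + 5.8 = 349.8 Hz.
C is above B, so f_C = 349.8 + 5 = 354.8 Hz.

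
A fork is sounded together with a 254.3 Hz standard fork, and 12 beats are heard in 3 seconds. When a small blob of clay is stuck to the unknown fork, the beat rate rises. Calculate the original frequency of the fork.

Beat frequency = 12/3 = 4 Hz.
|f − 254.3| = 4, so the fork was at either 250.3 Hz or 258.3 Hz.
Adding mass to a fork lowers its frequency; the adjustment lowers the fork's frequency.
The beat rate rose, so the adjustment moved the fork further from 254.3 Hz — it was already below the reference.

250.3 Hz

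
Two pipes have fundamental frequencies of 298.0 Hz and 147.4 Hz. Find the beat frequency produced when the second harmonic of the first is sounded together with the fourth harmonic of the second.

Second harmonic of the first: 2·298.0 = 596.0 Hz.
Fourth harmonic of the second: 4·147.4 = 589.6 Hz.
f_beat = |596.0 − 589.6| = 6.4 Hz.

6.4 Hz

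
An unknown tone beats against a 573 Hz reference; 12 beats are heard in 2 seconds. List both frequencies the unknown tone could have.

567 Hz or 579 Hz

Beat frequency = 12/2 = 6 Hz.
|f − 573| = 6, so f = 573 ± 6.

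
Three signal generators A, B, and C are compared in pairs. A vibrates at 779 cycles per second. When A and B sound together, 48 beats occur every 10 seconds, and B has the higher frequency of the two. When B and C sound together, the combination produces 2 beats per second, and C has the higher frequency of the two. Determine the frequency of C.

A–B: Beat frequency = 48/10 = 4.8 Hz.
B is above A, so f_B = 779 + 4.8 = 783.8 Hz.
C is above B, so f_C = 783.8 + 2 = 785.8 Hz.

785.8 Hz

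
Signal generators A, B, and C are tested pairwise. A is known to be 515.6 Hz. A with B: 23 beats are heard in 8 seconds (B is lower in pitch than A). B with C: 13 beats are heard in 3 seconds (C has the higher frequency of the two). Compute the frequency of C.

517.0583 Hz

A–B: Beat frequency = 23/8 = 2.875 Hz.
B is below A, so f_B = 515.6 − 2.875 = 512.725 Hz.
B–C: Beat frequency = 13/3 = 4.3333 Hz.
C is above B, so f_C = 512.725 + 4.3333 = 517.0583 Hz.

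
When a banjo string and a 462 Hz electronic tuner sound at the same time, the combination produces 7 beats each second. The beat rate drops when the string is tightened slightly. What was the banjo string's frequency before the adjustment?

455 Hz

|f − 462| = 7, so the banjo string was at either 455 Hz or 469 Hz.
Increasing tension raises a string's frequency; the adjustment raises the banjo string's frequency.
The beat rate fell, so the adjustment moved the banjo string toward 462 Hz — it must have started below the reference.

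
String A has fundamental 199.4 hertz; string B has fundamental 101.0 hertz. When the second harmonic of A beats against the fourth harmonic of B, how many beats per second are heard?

5.2 Hz

Second harmonic of the first: 2·199.4 = 398.8 Hz.
Fourth harmonic of the second: 4·101.0 = 404.0 Hz.
f_beat = |398.8 − 404.0| = 5.2 Hz.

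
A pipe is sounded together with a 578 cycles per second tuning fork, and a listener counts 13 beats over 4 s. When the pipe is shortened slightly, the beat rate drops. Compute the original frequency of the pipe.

574.75 Hz

Beat frequency = 13/4 = 3.25 Hz.
|f − 578| = 3.25, so the pipe was at either 574.75 Hz or 581.25 Hz.
A shorter pipe has a higher fundamental; the adjustment raises the pipe's frequency.
The beat rate fell, so the adjustment moved the pipe toward 578 Hz — it must have started below the reference.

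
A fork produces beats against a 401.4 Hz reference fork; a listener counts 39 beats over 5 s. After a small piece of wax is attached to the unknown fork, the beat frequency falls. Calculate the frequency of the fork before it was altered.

Beat frequency = 39/5 = 7.8 Hz.
|f − 401.4| = 7.8, so the fork was at either 393.6 Hz or 409.2 Hz.
Loading a fork with wax lowers its frequency; the adjustment lowers the fork's frequency.
The beat rate fell, so the adjustment moved the fork toward 401.4 Hz — it must have started above the reference.

409.2 Hz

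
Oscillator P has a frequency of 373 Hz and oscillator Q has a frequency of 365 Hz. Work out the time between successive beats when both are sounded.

f_beat = |373 − 365| = 8 Hz.
Beat period T = 1 / f_beat = 1 / 8 s.

0.125 s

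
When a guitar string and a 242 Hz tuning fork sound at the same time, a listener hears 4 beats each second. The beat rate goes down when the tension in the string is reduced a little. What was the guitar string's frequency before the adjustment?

246 Hz

|f − 242| = 4, so the guitar string was at either 238 Hz or 246 Hz.
Lower tension means lower frequency; the adjustment lowers the guitar string's frequency.
The beat rate fell, so the adjustment moved the guitar string toward 242 Hz — it must have started above the reference.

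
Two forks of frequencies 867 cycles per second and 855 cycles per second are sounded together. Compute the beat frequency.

The beat frequency equals the magnitude of the frequency difference.
|867 − 855| = 12 Hz.

12 Hz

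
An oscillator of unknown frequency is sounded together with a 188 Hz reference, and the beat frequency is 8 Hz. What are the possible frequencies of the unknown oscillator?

|f − 188| = 8, so f = 188 ± 8.

180 Hz or 196 Hz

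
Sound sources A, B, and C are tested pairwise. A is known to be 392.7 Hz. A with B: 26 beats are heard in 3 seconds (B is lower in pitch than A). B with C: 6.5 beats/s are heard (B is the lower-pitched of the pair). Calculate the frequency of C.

A–B: Beat frequency = 26/3 = 8.6667 Hz.
B is below A, so f_B = 392.7 − 8.6667 = 384.0333 Hz.
C is above B, so f_C = 384.0333 + 6.5 = 390.5333 Hz.

390.5333 Hz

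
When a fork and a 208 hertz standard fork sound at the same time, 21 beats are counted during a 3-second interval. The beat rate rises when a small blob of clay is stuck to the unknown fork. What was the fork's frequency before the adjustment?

201 Hz

Beat frequency = 21/3 = 7 Hz.
|f − 208| = 7, so the fork was at either 201 Hz or 215 Hz.
Adding mass to a fork lowers its frequency; the adjustment lowers the fork's frequency.
The beat rate rose, so the adjustment moved the fork further from 208 Hz — it was already below the reference.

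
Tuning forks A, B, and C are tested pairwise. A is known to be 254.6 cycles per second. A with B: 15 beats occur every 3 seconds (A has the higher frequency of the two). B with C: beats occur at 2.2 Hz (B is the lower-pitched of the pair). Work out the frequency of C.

251.8 Hz

A–B: Beat frequency = 15/3 = 5 Hz.
B is below A, so f_B = 254.6 − 5 = 249.6 Hz.
C is above B, so f_C = 249.6 + 2.2 = 251.8 Hz.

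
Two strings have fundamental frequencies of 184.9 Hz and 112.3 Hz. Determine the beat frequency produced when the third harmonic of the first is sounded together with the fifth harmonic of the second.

Third harmonic of the first: 3·184.9 = 554.7 Hz.
Fifth harmonic of the second: 5·112.3 = 561.5 Hz.
f_beat = |554.7 − 561.5| = 6.8 Hz.

6.8 Hz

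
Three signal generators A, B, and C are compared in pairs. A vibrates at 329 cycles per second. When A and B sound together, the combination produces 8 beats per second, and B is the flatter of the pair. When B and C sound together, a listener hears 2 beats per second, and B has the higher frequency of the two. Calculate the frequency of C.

319 Hz

B is below A, so f_B = 329 − 8 = 321 Hz.
C is below B, so f_C = 321 − 2 = 319 Hz.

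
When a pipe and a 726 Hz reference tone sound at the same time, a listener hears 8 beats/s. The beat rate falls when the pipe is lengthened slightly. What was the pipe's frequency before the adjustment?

|f − 726| = 8, so the pipe was at either 718 Hz or 734 Hz.
A longer pipe has a lower fundamental; the adjustment lowers the pipe's frequency.
The beat rate fell, so the adjustment moved the pipe toward 726 Hz — it must have started above the reference.

734 Hz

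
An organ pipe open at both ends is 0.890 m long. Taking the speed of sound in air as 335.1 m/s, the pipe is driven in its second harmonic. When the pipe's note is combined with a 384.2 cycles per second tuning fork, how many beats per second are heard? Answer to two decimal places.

Open pipe: f_n = n·v/(2L) = 2·335.1/(2·0.890) = 376.5169 Hz.
f_beat = |376.5169 − 384.2| = 7.68 Hz.

7.68 Hz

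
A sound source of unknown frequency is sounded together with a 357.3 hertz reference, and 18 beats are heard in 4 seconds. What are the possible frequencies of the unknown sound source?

Beat frequency = 18/4 = 4.5 Hz.
|f − 357.3| = 4.5, so f = 357.3 ± 4.5.

352.8 Hz or 361.8 Hz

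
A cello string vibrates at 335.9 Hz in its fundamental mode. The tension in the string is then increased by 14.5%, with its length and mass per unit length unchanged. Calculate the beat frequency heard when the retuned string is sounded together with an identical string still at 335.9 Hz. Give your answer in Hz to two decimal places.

For a string, f ∝ √T, so the new frequency is 335.9·√1.145 = 359.4287 Hz.
f_beat = |359.4287 − 335.9| = 23.53 Hz.

23.53 Hz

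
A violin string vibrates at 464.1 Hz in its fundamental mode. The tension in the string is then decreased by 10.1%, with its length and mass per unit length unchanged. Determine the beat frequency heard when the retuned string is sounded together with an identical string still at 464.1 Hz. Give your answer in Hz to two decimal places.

For a string, f ∝ √T, so the new frequency is 464.1·√0.899 = 440.0392 Hz.
f_beat = |440.0392 − 464.1| = 24.06 Hz.

24.06 Hz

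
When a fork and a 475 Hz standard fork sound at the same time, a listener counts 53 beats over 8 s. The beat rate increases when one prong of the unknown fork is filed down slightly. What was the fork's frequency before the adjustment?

Beat frequency = 53/8 = 6.625 Hz.
|f − 475| = 6.625, so the fork was at either 468.375 Hz or 481.625 Hz.
Filing a prong removes mass and raises the fork's frequency; the adjustment raises the fork's frequency.
The beat rate rose, so the adjustment moved the fork further from 475 Hz — it was already above the reference.

481.625 Hz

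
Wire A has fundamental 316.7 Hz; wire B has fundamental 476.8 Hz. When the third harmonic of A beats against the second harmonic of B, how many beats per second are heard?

3.5 Hz

Third harmonic of the first: 3·316.7 = 950.1 Hz.
Second harmonic of the second: 2·476.8 = 953.6 Hz.
f_beat = |950.1 − 953.6| = 3.5 Hz.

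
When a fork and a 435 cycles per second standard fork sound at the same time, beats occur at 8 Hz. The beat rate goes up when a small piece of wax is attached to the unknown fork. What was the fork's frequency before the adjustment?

427 Hz

|f − 435| = 8, so the fork was at either 427 Hz or 443 Hz.
Loading a fork with wax lowers its frequency; the adjustment lowers the fork's frequency.
The beat rate rose, so the adjustment moved the fork further from 435 Hz — it was already below the reference.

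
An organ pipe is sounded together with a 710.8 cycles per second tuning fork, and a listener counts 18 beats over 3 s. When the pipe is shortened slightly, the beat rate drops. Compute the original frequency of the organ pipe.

704.8 Hz

Beat frequency = 18/3 = 6 Hz.
|f − 710.8| = 6, so the organ pipe was at either 704.8 Hz or 716.8 Hz.
A shorter pipe has a higher fundamental; the adjustment raises the organ pipe's frequency.
The beat rate fell, so the adjustment moved the organ pipe toward 710.8 Hz — it must have started below the reference.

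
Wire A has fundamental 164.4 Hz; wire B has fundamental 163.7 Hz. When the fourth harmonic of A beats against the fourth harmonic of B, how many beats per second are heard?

Fourth harmonic of the first: 4·164.4 = 657.6 Hz.
Fourth harmonic of the second: 4·163.7 = 654.8 Hz.
f_beat = |657.6 − 654.8| = 2.8 Hz.

2.8 Hz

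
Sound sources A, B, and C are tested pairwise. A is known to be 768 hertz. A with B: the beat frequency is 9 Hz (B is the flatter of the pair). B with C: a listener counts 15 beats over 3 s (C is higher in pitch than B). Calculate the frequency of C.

764 Hz

B is below A, so f_B = 768 − 9 = 759 Hz.
B–C: Beat frequency = 15/3 = 5 Hz.
C is above B, so f_C = 759 + 5 = 764 Hz.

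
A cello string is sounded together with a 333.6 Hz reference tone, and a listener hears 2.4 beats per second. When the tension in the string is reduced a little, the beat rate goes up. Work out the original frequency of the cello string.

|f − 333.6| = 2.4, so the cello string was at either 331.2 Hz or 336 Hz.
Lower tension means lower frequency; the adjustment lowers the cello string's frequency.
The beat rate rose, so the adjustment moved the cello string further from 333.6 Hz — it was already below the reference.

331.2 Hz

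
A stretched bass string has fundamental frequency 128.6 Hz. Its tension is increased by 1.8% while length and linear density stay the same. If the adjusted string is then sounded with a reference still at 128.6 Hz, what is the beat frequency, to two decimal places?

For a string, f ∝ √T, so the new frequency is 128.6·√1.018 = 129.7522 Hz.
f_beat = |129.7522 − 128.6| = 1.15 Hz.

1.15 Hz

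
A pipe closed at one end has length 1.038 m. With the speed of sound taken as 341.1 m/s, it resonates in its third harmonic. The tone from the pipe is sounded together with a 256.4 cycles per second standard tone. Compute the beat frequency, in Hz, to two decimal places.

Closed pipe (odd harmonics): f_n = n·v/(4L) = 3·341.1/(4·1.038) = 246.4595 Hz.
f_beat = |246.4595 − 256.4| = 9.94 Hz.

9.94 Hz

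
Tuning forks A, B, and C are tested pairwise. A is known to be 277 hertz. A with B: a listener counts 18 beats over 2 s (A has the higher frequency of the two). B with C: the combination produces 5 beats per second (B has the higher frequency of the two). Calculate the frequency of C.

263 Hz

A–B: Beat frequency = 18/2 = 9 Hz.
B is below A, so f_B = 277 − 9 = 268 Hz.
C is below B, so f_C = 268 − 5 = 263 Hz.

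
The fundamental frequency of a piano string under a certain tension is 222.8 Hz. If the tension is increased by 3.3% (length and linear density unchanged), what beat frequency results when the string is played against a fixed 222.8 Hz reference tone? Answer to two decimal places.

For a string, f ∝ √T, so the new frequency is 222.8·√1.033 = 226.4464 Hz.
f_beat = |226.4464 − 222.8| = 3.65 Hz.

3.65 Hz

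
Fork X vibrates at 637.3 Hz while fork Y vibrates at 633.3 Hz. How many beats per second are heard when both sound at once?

4 Hz

Beats arise from superposition of two nearby frequencies; the beat rate is |f₁ − f₂|.
|637.3 − 633.3| = 4 Hz.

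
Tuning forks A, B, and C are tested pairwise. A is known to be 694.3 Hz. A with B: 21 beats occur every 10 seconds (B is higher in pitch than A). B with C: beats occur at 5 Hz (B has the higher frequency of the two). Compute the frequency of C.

691.4 Hz

A–B: Beat frequency = 21/10 = 2.1 Hz.
B is above A, so f_B = 694.3 + 2.1 = 696.4 Hz.
C is below B, so f_C = 696.4 − 5 = 691.4 Hz.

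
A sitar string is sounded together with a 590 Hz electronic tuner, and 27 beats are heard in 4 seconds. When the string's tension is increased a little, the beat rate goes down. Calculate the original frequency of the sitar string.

583.25 Hz

Beat frequency = 27/4 = 6.75 Hz.
|f − 590| = 6.75, so the sitar string was at either 583.25 Hz or 596.75 Hz.
Higher tension means higher frequency; the adjustment raises the sitar string's frequency.
The beat rate fell, so the adjustment moved the sitar string toward 590 Hz — it must have started below the reference.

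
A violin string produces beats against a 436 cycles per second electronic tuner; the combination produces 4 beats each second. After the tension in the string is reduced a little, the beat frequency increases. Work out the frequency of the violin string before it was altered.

432 Hz

|f − 436| = 4, so the violin string was at either 432 Hz or 440 Hz.
Lower tension means lower frequency; the adjustment lowers the violin string's frequency.
The beat rate rose, so the adjustment moved the violin string further from 436 Hz — it was already below the reference.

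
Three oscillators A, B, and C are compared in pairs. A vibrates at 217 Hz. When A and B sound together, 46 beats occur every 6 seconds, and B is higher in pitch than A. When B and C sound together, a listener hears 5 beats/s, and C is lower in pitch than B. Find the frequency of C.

219.6667 Hz

A–B: Beat frequency = 46/6 = 7.6667 Hz.
B is above A, so f_B = 217 + 7.6667 = 224.6667 Hz.
C is below B, so f_C = 224.6667 − 5 = 219.6667 Hz.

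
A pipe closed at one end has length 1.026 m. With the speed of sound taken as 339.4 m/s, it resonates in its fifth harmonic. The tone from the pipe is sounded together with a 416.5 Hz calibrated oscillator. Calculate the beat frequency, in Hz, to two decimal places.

Closed pipe (odd harmonics): f_n = n·v/(4L) = 5·339.4/(4·1.026) = 413.4990 Hz.
f_beat = |413.4990 − 416.5| = 3.00 Hz.

3.00 Hz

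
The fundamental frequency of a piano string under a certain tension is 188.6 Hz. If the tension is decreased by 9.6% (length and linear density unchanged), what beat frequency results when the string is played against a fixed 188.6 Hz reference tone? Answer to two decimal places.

For a string, f ∝ √T, so the new frequency is 188.6·√0.904 = 179.3188 Hz.
f_beat = |179.3188 − 188.6| = 9.28 Hz.

9.28 Hz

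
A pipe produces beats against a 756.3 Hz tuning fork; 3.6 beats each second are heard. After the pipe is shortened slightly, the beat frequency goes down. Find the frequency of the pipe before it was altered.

|f − 756.3| = 3.6, so the pipe was at either 752.7 Hz or 759.9 Hz.
A shorter pipe has a higher fundamental; the adjustment raises the pipe's frequency.
The beat rate fell, so the adjustment moved the pipe toward 756.3 Hz — it must have started below the reference.

752.7 Hz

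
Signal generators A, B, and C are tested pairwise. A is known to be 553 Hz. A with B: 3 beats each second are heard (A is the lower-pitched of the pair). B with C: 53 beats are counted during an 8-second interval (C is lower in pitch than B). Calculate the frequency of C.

549.375 Hz

B is above A, so f_B = 553 + 3 = 556 Hz.
B–C: Beat frequency = 53/8 = 6.625 Hz.
C is below B, so f_C = 556 − 6.625 = 549.375 Hz.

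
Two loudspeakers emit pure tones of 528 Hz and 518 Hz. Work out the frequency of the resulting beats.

10 Hz

The beat frequency equals the magnitude of the frequency difference.
|528 − 518| = 10 Hz.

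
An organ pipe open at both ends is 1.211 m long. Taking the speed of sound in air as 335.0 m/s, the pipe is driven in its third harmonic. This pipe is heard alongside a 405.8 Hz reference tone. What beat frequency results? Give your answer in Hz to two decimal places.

9.15 Hz

Open pipe: f_n = n·v/(2L) = 3·335.0/(2·1.211) = 414.9463 Hz.
f_beat = |414.9463 − 405.8| = 9.15 Hz.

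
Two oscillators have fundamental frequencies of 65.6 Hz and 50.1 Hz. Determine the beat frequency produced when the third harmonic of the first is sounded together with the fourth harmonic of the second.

3.6 Hz

Third harmonic of the first: 3·65.6 = 196.8 Hz.
Fourth harmonic of the second: 4·50.1 = 200.4 Hz.
f_beat = |196.8 − 200.4| = 3.6 Hz.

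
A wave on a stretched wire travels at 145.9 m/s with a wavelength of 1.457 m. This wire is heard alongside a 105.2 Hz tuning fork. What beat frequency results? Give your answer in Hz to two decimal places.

Source frequency f = v/λ = 145.9/1.457 = 100.1373 Hz.
f_beat = |100.1373 − 105.2| = 5.06 Hz.

5.06 Hz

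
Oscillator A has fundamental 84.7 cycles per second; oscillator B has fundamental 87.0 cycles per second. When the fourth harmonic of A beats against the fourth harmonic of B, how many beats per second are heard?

9.2 Hz

Fourth harmonic of the first: 4·84.7 = 338.8 Hz.
Fourth harmonic of the second: 4·87.0 = 348.0 Hz.
f_beat = |338.8 − 348.0| = 9.2 Hz.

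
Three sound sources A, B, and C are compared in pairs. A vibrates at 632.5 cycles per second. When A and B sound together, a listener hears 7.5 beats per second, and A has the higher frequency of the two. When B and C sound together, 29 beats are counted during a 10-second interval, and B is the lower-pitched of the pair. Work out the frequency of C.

B is below A, so f_B = 632.5 − 7.5 = 625 Hz.
B–C: Beat frequency = 29/10 = 2.9 Hz.
C is above B, so f_C = 625 + 2.9 = 627.9 Hz.

627.9 Hz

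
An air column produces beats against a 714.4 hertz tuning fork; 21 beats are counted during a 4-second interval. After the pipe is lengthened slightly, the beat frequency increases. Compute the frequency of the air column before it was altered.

Beat frequency = 21/4 = 5.25 Hz.
|f − 714.4| = 5.25, so the air column was at either 709.15 Hz or 719.65 Hz.
A longer pipe has a lower fundamental; the adjustment lowers the air column's frequency.
The beat rate rose, so the adjustment moved the air column further from 714.4 Hz — it was already below the reference.

709.15 Hz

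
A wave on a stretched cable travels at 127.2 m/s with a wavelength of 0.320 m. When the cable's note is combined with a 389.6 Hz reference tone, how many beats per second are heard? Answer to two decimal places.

Source frequency f = v/λ = 127.2/0.320 = 397.5000 Hz.
f_beat = |397.5000 − 389.6| = 7.90 Hz.

7.90 Hz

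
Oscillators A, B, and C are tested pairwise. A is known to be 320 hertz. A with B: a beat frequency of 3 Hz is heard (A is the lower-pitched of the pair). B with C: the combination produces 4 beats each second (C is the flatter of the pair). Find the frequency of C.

319 Hz

B is above A, so f_B = 320 + 3 = 323 Hz.
C is below B, so f_C = 323 − 4 = 319 Hz.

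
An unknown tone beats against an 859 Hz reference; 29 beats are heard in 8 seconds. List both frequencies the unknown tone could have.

855.375 Hz or 862.625 Hz

Beat frequency = 29/8 = 3.625 Hz.
|f − 859| = 3.625, so f = 859 ± 3.625.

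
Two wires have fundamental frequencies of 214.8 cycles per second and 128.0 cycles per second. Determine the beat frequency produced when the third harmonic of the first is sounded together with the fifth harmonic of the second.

4.4 Hz

Third harmonic of the first: 3·214.8 = 644.4 Hz.
Fifth harmonic of the second: 5·128.0 = 640.0 Hz.
f_beat = |644.4 − 640.0| = 4.4 Hz.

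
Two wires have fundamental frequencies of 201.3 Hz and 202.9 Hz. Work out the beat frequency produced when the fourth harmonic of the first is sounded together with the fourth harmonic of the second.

6.4 Hz

Fourth harmonic of the first: 4·201.3 = 805.2 Hz.
Fourth harmonic of the second: 4·202.9 = 811.6 Hz.
f_beat = |805.2 − 811.6| = 6.4 Hz.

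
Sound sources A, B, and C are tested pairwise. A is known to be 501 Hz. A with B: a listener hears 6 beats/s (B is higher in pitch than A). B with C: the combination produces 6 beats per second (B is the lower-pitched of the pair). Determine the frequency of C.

B is above A, so f_B = 501 + 6 = 507 Hz.
C is above B, so f_C = 507 + 6 = 513 Hz.

513 Hz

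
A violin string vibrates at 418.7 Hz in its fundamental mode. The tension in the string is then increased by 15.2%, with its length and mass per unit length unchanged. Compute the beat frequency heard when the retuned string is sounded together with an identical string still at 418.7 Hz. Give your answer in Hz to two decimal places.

30.70 Hz

For a string, f ∝ √T, so the new frequency is 418.7·√1.152 = 449.3960 Hz.
f_beat = |449.3960 − 418.7| = 30.70 Hz.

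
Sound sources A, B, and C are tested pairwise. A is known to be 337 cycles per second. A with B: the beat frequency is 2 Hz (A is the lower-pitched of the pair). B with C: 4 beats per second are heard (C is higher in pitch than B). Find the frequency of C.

343 Hz

B is above A, so f_B = 337 + 2 = 339 Hz.
C is above B, so f_C = 339 + 4 = 343 Hz.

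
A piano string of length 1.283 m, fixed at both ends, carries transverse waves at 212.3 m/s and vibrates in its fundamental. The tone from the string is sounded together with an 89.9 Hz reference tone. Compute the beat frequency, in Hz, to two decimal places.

For a string fixed at both ends, f_n = n·v/(2L) = 1·212.3/(2·1.283) = 82.7358 Hz.
f_beat = |82.7358 − 89.9| = 7.16 Hz.

7.16 Hz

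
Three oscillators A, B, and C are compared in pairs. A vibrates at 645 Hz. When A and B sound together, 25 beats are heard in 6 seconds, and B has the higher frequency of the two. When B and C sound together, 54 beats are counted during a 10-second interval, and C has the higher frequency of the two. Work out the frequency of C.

654.5667 Hz

A–B: Beat frequency = 25/6 = 4.1667 Hz.
B is above A, so f_B = 645 + 4.1667 = 649.1667 Hz.
B–C: Beat frequency = 54/10 = 5.4 Hz.
C is above B, so f_C = 649.1667 + 5.4 = 654.5667 Hz.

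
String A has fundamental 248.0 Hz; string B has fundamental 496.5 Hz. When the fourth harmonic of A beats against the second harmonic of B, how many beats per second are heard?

1.0 Hz

Fourth harmonic of the first: 4·248.0 = 992.0 Hz.
Second harmonic of the second: 2·496.5 = 993.0 Hz.
f_beat = |992.0 − 993.0| = 1.0 Hz.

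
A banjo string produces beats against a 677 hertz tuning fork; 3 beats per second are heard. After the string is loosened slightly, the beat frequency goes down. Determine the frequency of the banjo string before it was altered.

680 Hz

|f − 677| = 3, so the banjo string was at either 674 Hz or 680 Hz.
Reducing tension lowers a string's frequency; the adjustment lowers the banjo string's frequency.
The beat rate fell, so the adjustment moved the banjo string toward 677 Hz — it must have started above the reference.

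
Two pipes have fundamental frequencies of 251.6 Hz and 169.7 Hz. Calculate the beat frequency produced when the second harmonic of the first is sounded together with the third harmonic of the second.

Second harmonic of the first: 2·251.6 = 503.2 Hz.
Third harmonic of the second: 3·169.7 = 509.1 Hz.
f_beat = |503.2 − 509.1| = 5.9 Hz.

5.9 Hz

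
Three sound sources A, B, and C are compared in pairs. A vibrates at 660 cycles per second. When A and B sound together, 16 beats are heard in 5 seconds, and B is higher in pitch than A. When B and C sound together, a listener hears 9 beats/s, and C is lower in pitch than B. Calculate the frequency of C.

654.2 Hz

A–B: Beat frequency = 16/5 = 3.2 Hz.
B is above A, so f_B = 660 + 3.2 = 663.2 Hz.
C is below B, so f_C = 663.2 − 9 = 654.2 Hz.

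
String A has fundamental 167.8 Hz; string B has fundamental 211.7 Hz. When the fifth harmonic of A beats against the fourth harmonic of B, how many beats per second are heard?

7.8 Hz

Fifth harmonic of the first: 5·167.8 = 839.0 Hz.
Fourth harmonic of the second: 4·211.7 = 846.8 Hz.
f_beat = |839.0 − 846.8| = 7.8 Hz.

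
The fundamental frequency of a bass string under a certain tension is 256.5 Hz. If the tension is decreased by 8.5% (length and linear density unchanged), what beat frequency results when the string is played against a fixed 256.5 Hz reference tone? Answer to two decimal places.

For a string, f ∝ √T, so the new frequency is 256.5·√0.915 = 245.3567 Hz.
f_beat = |245.3567 − 256.5| = 11.14 Hz.

11.14 Hz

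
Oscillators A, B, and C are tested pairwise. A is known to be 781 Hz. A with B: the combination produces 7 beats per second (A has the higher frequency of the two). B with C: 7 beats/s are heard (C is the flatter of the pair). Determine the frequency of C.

B is below A, so f_B = 781 − 7 = 774 Hz.
C is below B, so f_C = 774 − 7 = 767 Hz.

767 Hz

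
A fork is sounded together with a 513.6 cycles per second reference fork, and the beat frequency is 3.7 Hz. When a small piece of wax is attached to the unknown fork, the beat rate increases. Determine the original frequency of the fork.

|f − 513.6| = 3.7, so the fork was at either 509.9 Hz or 517.3 Hz.
Loading a fork with wax lowers its frequency; the adjustment lowers the fork's frequency.
The beat rate rose, so the adjustment moved the fork further from 513.6 Hz — it was already below the reference.

509.9 Hz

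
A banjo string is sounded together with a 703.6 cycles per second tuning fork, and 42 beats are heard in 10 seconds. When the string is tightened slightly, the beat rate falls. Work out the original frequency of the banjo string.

Beat frequency = 42/10 = 4.2 Hz.
|f − 703.6| = 4.2, so the banjo string was at either 699.4 Hz or 707.8 Hz.
Increasing tension raises a string's frequency; the adjustment raises the banjo string's frequency.
The beat rate fell, so the adjustment moved the banjo string toward 703.6 Hz — it must have started below the reference.

699.4 Hz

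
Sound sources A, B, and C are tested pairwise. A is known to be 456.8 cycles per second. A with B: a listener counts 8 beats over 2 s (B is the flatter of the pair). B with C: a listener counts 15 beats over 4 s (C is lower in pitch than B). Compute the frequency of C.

449.05 Hz

A–B: Beat frequency = 8/2 = 4 Hz.
B is below A, so f_B = 456.8 − 4 = 452.8 Hz.
B–C: Beat frequency = 15/4 = 3.75 Hz.
C is below B, so f_C = 452.8 − 3.75 = 449.05 Hz.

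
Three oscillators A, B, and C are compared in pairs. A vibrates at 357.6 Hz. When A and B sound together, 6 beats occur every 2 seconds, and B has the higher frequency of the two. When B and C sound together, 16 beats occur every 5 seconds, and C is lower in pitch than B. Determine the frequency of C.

357.4 Hz

A–B: Beat frequency = 6/2 = 3 Hz.
B is above A, so f_B = 357.6 + 3 = 360.6 Hz.
B–C: Beat frequency = 16/5 = 3.2 Hz.
C is below B, so f_C = 360.6 − 3.2 = 357.4 Hz.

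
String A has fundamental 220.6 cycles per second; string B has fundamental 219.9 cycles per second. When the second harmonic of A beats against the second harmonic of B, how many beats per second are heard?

Second harmonic of the first: 2·220.6 = 441.2 Hz.
Second harmonic of the second: 2·219.9 = 439.8 Hz.
f_beat = |441.2 − 439.8| = 1.4 Hz.

1.4 Hz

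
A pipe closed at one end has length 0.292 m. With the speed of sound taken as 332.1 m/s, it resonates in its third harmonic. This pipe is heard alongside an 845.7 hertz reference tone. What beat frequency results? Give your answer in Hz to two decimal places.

7.30 Hz

Closed pipe (odd harmonics): f_n = n·v/(4L) = 3·332.1/(4·0.292) = 852.9966 Hz.
f_beat = |852.9966 − 845.7| = 7.30 Hz.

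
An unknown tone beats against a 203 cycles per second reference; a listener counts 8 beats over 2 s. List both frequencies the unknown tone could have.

Beat frequency = 8/2 = 4 Hz.
|f − 203| = 4, so f = 203 ± 4.

199 Hz or 207 Hz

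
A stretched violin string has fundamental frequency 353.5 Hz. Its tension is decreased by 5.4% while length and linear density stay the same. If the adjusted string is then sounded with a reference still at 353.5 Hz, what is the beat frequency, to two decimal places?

9.68 Hz

For a string, f ∝ √T, so the new frequency is 353.5·√0.946 = 343.8230 Hz.
f_beat = |343.8230 − 353.5| = 9.68 Hz.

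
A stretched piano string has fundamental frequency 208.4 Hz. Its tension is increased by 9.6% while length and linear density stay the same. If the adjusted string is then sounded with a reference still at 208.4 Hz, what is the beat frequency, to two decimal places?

For a string, f ∝ √T, so the new frequency is 208.4·√1.096 = 218.1740 Hz.
f_beat = |218.1740 − 208.4| = 9.77 Hz.

9.77 Hz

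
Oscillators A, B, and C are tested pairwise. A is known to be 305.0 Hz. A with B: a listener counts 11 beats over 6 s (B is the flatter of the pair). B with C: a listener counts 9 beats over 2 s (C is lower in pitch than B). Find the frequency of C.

298.6667 Hz

A–B: Beat frequency = 11/6 = 1.8333 Hz.
B is below A, so f_B = 305.0 − 1.8333 = 303.1667 Hz.
B–C: Beat frequency = 9/2 = 4.5 Hz.
C is below B, so f_C = 303.1667 − 4.5 = 298.6667 Hz.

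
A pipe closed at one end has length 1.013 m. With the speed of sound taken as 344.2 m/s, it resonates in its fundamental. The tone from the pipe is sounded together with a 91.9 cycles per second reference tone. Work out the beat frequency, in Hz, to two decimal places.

Closed pipe (odd harmonics): f_n = n·v/(4L) = 1·344.2/(4·1.013) = 84.9457 Hz.
f_beat = |84.9457 − 91.9| = 6.95 Hz.

6.95 Hz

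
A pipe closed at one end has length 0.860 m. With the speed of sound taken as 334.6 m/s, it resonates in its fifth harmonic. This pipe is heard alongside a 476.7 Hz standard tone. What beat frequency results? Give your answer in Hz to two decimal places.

9.64 Hz

Closed pipe (odd harmonics): f_n = n·v/(4L) = 5·334.6/(4·0.860) = 486.3372 Hz.
f_beat = |486.3372 − 476.7| = 9.64 Hz.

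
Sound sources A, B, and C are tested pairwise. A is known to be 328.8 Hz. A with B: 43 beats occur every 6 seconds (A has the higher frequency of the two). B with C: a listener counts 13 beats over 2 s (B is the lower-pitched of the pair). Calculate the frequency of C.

328.1333 Hz

A–B: Beat frequency = 43/6 = 7.1667 Hz.
B is below A, so f_B = 328.8 − 7.1667 = 321.6333 Hz.
B–C: Beat frequency = 13/2 = 6.5 Hz.
C is above B, so f_C = 321.6333 + 6.5 = 328.1333 Hz.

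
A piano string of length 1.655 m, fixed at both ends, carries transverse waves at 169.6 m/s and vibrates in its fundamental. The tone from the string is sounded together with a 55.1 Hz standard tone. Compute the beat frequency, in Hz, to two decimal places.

For a string fixed at both ends, f_n = n·v/(2L) = 1·169.6/(2·1.655) = 51.2387 Hz.
f_beat = |51.2387 − 55.1| = 3.86 Hz.

3.86 Hz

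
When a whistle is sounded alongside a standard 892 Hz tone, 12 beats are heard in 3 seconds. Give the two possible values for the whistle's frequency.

Beat frequency = 12/3 = 4 Hz.
|f − 892| = 4, so f = 892 ± 4.

888 Hz or 896 Hz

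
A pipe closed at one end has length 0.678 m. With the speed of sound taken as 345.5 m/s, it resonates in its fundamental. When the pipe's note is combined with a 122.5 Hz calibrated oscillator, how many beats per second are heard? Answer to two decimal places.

4.90 Hz

Closed pipe (odd harmonics): f_n = n·v/(4L) = 1·345.5/(4·0.678) = 127.3968 Hz.
f_beat = |127.3968 − 122.5| = 4.90 Hz.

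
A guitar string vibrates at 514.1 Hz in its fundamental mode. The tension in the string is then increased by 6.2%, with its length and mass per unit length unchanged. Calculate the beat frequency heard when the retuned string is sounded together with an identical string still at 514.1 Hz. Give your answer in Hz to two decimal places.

15.70 Hz

For a string, f ∝ √T, so the new frequency is 514.1·√1.062 = 529.7974 Hz.
f_beat = |529.7974 − 514.1| = 15.70 Hz.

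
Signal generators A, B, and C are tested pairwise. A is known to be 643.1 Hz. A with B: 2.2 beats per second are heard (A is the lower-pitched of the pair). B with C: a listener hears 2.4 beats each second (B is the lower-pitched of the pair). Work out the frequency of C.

647.7 Hz

B is above A, so f_B = 643.1 + 2.2 = 645.3 Hz.
C is above B, so f_C = 645.3 + 2.4 = 647.7 Hz.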